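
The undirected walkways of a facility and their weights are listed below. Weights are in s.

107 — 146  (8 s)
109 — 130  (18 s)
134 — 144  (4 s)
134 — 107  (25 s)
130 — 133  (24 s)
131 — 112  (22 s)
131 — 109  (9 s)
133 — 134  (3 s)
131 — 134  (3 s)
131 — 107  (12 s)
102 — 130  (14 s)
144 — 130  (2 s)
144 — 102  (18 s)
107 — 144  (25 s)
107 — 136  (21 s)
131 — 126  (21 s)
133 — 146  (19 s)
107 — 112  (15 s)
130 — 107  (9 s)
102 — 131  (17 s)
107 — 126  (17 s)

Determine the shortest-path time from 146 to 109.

29 s

Settle nodes by increasing distance from 146:
146: 0
107: 8  (via 146)
130: 17  (via 107)
133: 19  (via 146)
144: 19  (via 130)
131: 20  (via 107)
134: 22  (via 133)
112: 23  (via 107)
126: 25  (via 107)
109: 29  (via 131)
Shortest route: 146–107–131–109 = 29 s.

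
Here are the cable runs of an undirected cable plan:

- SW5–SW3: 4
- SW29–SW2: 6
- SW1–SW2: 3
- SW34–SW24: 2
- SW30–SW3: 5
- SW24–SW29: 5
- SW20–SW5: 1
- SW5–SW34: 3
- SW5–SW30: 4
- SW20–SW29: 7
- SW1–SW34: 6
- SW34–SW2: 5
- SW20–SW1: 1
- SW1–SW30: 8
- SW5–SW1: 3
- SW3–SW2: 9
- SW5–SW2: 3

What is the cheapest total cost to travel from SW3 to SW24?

Running Dijkstra from SW3:
SW3: 0
SW5: 4  (via SW3)
SW20: 5  (via SW5)
SW30: 5  (via SW3)
SW1: 6  (via SW20)
SW34: 7  (via SW5)
SW2: 7  (via SW5)
SW24: 9  (via SW34)
Shortest route: SW3–SW5–SW34–SW24 = 9.

9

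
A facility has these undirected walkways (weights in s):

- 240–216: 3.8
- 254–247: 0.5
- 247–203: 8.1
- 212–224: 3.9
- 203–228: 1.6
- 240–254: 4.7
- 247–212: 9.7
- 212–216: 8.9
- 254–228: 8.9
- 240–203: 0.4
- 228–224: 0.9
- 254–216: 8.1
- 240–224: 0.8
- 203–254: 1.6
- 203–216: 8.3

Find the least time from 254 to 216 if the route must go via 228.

8.7 s

Best 254 to 228: 254 → 203 → 228 costing 3.2
Shortest 228→216: 228 → 224 → 240 → 216 = 5.5
Total via 228: 3.2 + 5.5 = 8.7 s.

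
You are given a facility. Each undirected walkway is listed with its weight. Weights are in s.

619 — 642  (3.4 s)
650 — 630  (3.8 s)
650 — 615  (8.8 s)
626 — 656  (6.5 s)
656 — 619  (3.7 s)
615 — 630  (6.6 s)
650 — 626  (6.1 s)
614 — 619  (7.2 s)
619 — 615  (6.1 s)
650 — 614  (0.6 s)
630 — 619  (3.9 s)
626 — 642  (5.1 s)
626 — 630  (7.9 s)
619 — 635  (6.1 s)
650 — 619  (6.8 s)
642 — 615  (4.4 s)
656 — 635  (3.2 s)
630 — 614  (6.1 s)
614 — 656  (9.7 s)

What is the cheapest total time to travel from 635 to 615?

Compare a few routes:
635–619–615: 6.1+6.1 = 12.2
635–656–619–615: 3.2+3.7+6.1 = 13
635–619–642–615: 6.1+3.4+4.4 = 13.9
635–656–619–642–615: 3.2+3.7+3.4+4.4 = 14.7
The minimum is 12.2 s via 635–619–615.

12.2 s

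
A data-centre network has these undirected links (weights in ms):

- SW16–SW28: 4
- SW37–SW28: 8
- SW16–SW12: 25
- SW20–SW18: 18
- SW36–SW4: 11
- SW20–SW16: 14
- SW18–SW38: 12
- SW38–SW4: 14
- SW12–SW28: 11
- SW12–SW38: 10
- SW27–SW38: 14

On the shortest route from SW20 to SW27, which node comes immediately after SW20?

SW18

Candidate routes:
SW20–SW18–SW38–SW27: 18+12+14 = 44
SW20–SW16–SW28–SW12–SW38–SW27: 14+4+11+10+14 = 53
Cheapest is SW20–SW18–SW38–SW27 at 44 ms.
So from SW20 the first move is to SW18.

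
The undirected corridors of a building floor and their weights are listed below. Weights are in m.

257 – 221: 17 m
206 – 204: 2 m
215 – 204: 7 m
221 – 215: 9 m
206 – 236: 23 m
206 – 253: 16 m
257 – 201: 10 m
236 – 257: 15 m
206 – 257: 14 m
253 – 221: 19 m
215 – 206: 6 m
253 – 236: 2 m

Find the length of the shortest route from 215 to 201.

30 m

Enumerating some paths:
215 - 204 - 206 - 257 - 201: 7+2+14+10 = 33
215 - 221 - 257 - 201: 9+17+10 = 36
215 - 206 - 257 - 201: 6+14+10 = 30
The minimum is 30 m via 215 - 206 - 257 - 201.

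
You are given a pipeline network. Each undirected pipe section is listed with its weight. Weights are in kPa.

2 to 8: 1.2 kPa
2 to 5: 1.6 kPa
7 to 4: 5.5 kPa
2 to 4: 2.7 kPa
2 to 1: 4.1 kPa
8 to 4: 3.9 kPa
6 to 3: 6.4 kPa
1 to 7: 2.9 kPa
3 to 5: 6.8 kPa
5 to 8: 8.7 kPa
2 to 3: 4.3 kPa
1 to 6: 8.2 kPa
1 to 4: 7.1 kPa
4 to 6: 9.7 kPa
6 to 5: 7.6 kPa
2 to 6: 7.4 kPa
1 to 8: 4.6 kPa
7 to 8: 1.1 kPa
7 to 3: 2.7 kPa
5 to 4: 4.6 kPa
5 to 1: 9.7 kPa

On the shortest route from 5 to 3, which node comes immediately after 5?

2

Candidate routes:
5 - 2 - 3: 1.6+4.3 = 5.9
5 - 2 - 8 - 7 - 3: 1.6+1.2+1.1+2.7 = 6.6
The minimum is 5.9 kPa via 5 - 2 - 3.
So from 5 the first move is to 2.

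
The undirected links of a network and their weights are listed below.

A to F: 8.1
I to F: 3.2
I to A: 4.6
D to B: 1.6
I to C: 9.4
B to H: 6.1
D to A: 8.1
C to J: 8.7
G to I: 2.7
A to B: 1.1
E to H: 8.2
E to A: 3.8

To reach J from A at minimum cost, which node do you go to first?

I

Candidate routes:
A → I → C → J: 4.6+9.4+8.7 = 22.7
A → F → I → C → J: 8.1+3.2+9.4+8.7 = 29.4
Cheapest is A → I → C → J at 22.7.
So from A the first move is to I.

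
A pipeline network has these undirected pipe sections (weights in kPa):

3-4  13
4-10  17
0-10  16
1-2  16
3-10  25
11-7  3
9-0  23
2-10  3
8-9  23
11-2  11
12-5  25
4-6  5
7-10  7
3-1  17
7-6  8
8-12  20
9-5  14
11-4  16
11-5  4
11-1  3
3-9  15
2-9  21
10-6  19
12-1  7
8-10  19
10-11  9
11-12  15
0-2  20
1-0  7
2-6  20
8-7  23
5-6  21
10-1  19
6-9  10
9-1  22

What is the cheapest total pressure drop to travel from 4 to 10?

17 kPa

Shortest distances from 4:
4: 0
6: 5  (via 4)
3: 13  (via 4)
7: 13  (via 6)
9: 15  (via 6)
11: 16  (via 4)
10: 17  (via 4)
Shortest route: 4–10 = 17 kPa.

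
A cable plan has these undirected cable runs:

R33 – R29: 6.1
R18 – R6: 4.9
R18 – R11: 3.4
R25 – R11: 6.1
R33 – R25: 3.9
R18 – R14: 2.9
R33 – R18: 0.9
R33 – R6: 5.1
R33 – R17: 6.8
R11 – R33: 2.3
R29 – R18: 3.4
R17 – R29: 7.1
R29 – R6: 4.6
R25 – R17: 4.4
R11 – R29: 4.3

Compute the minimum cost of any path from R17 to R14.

10.6

Enumerating some paths:
R17 - R33 - R18 - R14: 6.8+0.9+2.9 = 10.6
R17 - R25 - R33 - R18 - R14: 4.4+3.9+0.9+2.9 = 12.1
The minimum is 10.6 via R17 - R33 - R18 - R14.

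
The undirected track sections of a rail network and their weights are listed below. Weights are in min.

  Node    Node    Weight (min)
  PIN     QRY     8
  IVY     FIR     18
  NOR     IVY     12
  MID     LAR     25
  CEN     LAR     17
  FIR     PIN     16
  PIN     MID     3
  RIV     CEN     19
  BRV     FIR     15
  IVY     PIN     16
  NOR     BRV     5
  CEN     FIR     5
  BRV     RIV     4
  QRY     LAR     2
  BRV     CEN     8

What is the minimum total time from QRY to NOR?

Compare a few routes:
QRY - PIN - IVY - NOR: 8+16+12 = 36
QRY - LAR - CEN - BRV - NOR: 2+17+8+5 = 32
The minimum is 32 min via QRY - LAR - CEN - BRV - NOR.

32 min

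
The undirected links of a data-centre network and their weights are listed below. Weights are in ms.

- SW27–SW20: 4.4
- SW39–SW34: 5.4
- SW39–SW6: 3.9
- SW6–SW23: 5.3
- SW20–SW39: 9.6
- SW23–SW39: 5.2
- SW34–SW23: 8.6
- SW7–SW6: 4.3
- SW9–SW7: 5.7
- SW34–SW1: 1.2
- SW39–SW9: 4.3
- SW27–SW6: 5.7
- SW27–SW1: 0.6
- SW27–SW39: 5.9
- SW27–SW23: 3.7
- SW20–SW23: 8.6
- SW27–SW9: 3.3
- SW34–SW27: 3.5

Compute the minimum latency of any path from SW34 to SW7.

Enumerating some paths:
SW34 → SW27 → SW9 → SW7: 3.5+3.3+5.7 = 12.5
SW34 → SW27 → SW6 → SW7: 3.5+5.7+4.3 = 13.5
SW34 → SW1 → SW27 → SW9 → SW7: 1.2+0.6+3.3+5.7 = 10.8
SW34 → SW1 → SW27 → SW6 → SW7: 1.2+0.6+5.7+4.3 = 11.8
Cheapest is SW34 → SW1 → SW27 → SW9 → SW7 at 10.8 ms.

10.8 ms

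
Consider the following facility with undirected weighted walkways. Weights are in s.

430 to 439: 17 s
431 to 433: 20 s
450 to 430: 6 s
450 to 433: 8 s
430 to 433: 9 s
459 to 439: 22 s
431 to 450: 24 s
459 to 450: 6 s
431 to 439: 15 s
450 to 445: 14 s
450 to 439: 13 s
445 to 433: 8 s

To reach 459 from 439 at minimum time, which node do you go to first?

Enumerating some paths:
439 → 430 → 450 → 459: 17+6+6 = 29
439 → 450 → 459: 13+6 = 19
439 → 459: 22 = 22
The minimum is 19 s via 439 → 450 → 459.
So from 439 the first move is to 450.

450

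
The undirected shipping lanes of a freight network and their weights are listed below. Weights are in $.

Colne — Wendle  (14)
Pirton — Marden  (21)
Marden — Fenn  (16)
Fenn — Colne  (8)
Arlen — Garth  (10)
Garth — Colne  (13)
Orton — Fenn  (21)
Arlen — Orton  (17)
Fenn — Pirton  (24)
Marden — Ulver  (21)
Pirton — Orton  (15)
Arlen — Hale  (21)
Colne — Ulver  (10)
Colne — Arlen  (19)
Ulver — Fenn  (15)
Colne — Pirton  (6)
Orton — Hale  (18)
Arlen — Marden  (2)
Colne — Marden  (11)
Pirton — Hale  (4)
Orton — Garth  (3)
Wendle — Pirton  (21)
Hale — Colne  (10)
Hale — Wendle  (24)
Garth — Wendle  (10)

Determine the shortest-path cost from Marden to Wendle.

Settle nodes by increasing distance from Marden:
Marden: 0
Arlen: 2  (via Marden)
Colne: 11  (via Marden)
Garth: 12  (via Arlen)
Orton: 15  (via Garth)
Fenn: 16  (via Marden)
Pirton: 17  (via Colne)
Hale: 21  (via Colne)
Ulver: 21  (via Marden)
Wendle: 22  (via Garth)
Shortest route: Marden → Arlen → Garth → Wendle = $22.

$22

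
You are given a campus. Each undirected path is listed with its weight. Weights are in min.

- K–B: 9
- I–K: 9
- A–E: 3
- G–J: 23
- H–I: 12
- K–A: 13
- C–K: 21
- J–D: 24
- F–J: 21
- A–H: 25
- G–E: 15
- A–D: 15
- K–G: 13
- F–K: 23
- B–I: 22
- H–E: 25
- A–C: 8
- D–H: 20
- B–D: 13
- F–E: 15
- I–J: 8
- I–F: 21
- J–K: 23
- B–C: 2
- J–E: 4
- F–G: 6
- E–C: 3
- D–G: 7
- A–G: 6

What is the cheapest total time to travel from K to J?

Enumerating some paths:
K → B → C → E → J: 9+2+3+4 = 18
K → I → J: 9+8 = 17
K → A → E → J: 13+3+4 = 20
Cheapest is K → I → J at 17 min.

17 min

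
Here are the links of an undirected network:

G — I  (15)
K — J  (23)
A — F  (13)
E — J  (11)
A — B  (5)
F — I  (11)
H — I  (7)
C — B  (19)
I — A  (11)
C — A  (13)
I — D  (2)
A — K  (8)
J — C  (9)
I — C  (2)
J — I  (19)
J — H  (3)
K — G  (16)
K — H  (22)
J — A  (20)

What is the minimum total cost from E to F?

32

Settle nodes by increasing distance from E:
E: 0
J: 11  (via E)
H: 14  (via J)
C: 20  (via J)
I: 21  (via H)
D: 23  (via I)
A: 31  (via J)
F: 32  (via I)
Shortest route: E–J–H–I–F = 32.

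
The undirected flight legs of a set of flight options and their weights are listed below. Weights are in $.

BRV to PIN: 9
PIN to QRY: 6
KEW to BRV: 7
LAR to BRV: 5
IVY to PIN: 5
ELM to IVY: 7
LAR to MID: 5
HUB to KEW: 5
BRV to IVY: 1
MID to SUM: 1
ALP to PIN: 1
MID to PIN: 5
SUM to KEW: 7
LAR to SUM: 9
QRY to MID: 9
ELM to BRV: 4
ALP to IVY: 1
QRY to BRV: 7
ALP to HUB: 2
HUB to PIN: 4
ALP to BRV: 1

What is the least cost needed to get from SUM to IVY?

Settle nodes by increasing distance from SUM:
SUM: 0
MID: 1  (via SUM)
LAR: 6  (via MID)
PIN: 6  (via MID)
KEW: 7  (via SUM)
ALP: 7  (via PIN)
BRV: 8  (via ALP)
IVY: 8  (via ALP)
Shortest route: SUM → MID → PIN → ALP → IVY = $8.

$8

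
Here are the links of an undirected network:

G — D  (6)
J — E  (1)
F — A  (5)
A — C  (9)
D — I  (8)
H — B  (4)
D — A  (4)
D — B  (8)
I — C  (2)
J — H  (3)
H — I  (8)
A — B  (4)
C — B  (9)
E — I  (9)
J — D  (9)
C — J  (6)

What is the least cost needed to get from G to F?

15

Running Dijkstra from G:
G: 0
D: 6  (via G)
A: 10  (via D)
B: 14  (via D)
I: 14  (via D)
F: 15  (via A)
Shortest route: G–D–A–F = 15.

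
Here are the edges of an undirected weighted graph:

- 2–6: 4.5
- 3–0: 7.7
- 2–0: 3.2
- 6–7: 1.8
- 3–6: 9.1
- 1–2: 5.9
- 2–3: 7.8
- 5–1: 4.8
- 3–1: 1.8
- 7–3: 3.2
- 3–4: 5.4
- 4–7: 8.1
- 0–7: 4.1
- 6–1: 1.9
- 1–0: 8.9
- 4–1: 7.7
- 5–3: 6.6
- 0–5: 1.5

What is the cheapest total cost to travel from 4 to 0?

Compare a few routes:
4 - 7 - 0: 8.1+4.1 = 12.2
4 - 3 - 1 - 5 - 0: 5.4+1.8+4.8+1.5 = 13.5
4 - 3 - 7 - 0: 5.4+3.2+4.1 = 12.7
4 - 3 - 0: 5.4+7.7 = 13.1
Cheapest is 4 - 7 - 0 at 12.2.

12.2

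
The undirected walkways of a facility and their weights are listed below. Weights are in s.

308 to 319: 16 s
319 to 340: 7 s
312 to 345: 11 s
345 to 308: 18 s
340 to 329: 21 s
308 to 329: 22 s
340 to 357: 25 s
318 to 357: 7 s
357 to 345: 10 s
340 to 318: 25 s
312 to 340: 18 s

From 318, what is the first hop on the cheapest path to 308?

Enumerating some paths:
318–357–345–308: 7+10+18 = 35
318–340–319–308: 25+7+16 = 48
The minimum is 35 s via 318–357–345–308.
So from 318 the first move is to 357.

357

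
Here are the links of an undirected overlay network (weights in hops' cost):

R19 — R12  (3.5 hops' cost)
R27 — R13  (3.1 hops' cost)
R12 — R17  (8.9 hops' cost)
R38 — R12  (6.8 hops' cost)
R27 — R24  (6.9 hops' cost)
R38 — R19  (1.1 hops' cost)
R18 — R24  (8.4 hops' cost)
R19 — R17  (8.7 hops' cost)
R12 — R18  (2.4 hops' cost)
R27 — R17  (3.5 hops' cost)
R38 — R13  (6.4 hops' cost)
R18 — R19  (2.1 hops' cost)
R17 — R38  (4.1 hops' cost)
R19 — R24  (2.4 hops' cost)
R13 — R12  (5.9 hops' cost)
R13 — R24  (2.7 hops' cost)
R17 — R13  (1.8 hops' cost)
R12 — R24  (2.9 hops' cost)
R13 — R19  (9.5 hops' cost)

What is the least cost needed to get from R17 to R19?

5.2 hops' cost

Settle nodes by increasing distance from R17:
R17: 0
R13: 1.8  (via R17)
R27: 3.5  (via R17)
R38: 4.1  (via R17)
R24: 4.5  (via R13)
R19: 5.2  (via R38)
Shortest route: R17 → R38 → R19 = 5.2 hops' cost.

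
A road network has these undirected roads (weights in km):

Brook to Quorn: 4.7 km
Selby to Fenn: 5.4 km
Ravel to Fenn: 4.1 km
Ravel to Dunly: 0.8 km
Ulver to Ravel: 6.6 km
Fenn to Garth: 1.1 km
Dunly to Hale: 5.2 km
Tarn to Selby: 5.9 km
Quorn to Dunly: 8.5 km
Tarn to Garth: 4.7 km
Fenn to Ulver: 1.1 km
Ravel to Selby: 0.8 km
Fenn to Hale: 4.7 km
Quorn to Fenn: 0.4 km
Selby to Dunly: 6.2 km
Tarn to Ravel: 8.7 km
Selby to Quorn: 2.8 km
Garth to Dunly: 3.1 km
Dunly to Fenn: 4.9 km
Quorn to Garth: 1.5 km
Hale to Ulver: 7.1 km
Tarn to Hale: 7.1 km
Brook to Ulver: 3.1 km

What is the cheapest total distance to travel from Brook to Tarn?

10 km

Compare a few routes:
Brook → Quorn → Fenn → Garth → Tarn: 4.7+0.4+1.1+4.7 = 10.9
Brook → Ulver → Fenn → Quorn → Garth → Tarn: 3.1+1.1+0.4+1.5+4.7 = 10.8
Brook → Ulver → Fenn → Garth → Tarn: 3.1+1.1+1.1+4.7 = 10
Cheapest is Brook → Ulver → Fenn → Garth → Tarn at 10 km.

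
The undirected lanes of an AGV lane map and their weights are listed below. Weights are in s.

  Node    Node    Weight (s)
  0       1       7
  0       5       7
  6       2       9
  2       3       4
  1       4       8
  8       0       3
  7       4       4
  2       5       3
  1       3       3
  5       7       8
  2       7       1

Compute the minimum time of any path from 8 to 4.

Shortest distances from 8:
8: 0
0: 3  (via 8)
1: 10  (via 0)
5: 10  (via 0)
2: 13  (via 5)
3: 13  (via 1)
7: 14  (via 2)
4: 18  (via 1)
Shortest route: 8–0–1–4 = 18 s.

18 s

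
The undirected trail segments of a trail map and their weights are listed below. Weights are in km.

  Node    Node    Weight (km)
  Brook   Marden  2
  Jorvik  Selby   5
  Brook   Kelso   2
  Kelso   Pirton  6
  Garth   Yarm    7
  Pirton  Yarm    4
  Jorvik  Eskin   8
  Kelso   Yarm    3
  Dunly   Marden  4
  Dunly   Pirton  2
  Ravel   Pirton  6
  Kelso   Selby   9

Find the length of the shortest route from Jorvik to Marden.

18 km

Enumerating some paths:
Jorvik → Selby → Kelso → Brook → Marden: 5+9+2+2 = 18
Jorvik → Selby → Kelso → Pirton → Dunly → Marden: 5+9+6+2+4 = 26
Cheapest is Jorvik → Selby → Kelso → Brook → Marden at 18 km.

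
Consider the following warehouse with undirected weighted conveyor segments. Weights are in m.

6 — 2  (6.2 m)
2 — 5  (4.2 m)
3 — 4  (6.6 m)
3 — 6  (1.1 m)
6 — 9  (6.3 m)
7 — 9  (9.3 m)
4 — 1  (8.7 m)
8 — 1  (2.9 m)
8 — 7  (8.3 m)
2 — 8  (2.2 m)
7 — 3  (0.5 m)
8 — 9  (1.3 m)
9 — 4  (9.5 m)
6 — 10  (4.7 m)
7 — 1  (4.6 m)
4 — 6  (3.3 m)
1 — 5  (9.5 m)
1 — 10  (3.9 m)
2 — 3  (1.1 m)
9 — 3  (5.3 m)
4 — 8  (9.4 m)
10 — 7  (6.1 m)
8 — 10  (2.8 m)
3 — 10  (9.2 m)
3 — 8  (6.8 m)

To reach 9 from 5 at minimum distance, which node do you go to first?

Enumerating some paths:
5 - 2 - 3 - 6 - 9: 4.2+1.1+1.1+6.3 = 12.7
5 - 2 - 8 - 9: 4.2+2.2+1.3 = 7.7
5 - 2 - 3 - 9: 4.2+1.1+5.3 = 10.6
5 - 2 - 3 - 8 - 9: 4.2+1.1+6.8+1.3 = 13.4
Cheapest is 5 - 2 - 8 - 9 at 7.7 m.
So from 5 the first move is to 2.

2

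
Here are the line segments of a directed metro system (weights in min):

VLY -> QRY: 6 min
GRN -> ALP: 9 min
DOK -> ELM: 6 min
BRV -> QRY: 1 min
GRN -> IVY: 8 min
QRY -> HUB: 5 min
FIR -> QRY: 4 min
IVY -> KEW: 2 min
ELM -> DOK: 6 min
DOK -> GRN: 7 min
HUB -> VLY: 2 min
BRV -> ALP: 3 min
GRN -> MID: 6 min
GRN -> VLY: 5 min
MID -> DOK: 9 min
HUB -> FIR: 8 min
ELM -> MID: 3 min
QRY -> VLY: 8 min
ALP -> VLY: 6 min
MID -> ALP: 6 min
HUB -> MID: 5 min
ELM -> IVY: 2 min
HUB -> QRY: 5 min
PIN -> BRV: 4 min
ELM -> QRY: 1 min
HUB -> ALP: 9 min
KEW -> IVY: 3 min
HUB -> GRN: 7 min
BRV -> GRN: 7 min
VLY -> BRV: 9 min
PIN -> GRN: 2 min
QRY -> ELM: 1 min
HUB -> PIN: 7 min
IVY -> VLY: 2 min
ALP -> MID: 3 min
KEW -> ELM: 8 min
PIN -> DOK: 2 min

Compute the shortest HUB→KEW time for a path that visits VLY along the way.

Shortest HUB→VLY: HUB → VLY = 2
Shortest VLY→KEW: VLY → QRY → ELM → IVY → KEW = 11
Total via VLY: 2 + 11 = 13 min.

13 min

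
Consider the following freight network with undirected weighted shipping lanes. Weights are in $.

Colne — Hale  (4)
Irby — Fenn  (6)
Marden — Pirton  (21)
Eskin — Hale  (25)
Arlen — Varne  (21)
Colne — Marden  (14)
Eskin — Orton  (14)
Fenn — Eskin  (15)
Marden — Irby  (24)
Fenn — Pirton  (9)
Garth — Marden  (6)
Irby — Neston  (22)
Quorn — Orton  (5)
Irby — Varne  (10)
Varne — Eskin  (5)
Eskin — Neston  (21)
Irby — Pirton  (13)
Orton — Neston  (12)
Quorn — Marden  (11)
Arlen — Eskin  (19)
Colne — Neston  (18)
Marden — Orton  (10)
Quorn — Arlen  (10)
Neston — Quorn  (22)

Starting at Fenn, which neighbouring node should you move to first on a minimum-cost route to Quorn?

Candidate routes:
Fenn - Irby - Varne - Eskin - Orton - Quorn: 6+10+5+14+5 = 40
Fenn - Pirton - Marden - Quorn: 9+21+11 = 41
Fenn - Eskin - Orton - Quorn: 15+14+5 = 34
The minimum is $34 via Fenn - Eskin - Orton - Quorn.
So from Fenn the first move is to Eskin.

Eskin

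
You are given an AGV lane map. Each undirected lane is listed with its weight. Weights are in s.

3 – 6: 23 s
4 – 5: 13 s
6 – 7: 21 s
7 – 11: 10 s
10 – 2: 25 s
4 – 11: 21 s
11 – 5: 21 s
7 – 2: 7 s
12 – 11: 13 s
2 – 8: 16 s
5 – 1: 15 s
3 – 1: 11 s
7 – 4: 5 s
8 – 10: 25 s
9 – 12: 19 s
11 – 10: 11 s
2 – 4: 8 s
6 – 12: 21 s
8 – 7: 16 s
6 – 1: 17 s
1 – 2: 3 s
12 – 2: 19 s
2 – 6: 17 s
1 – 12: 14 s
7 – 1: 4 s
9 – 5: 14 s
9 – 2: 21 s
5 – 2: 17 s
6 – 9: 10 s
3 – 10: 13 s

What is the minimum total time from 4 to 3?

Compare a few routes:
4–7–2–1–3: 5+7+3+11 = 26
4–2–1–3: 8+3+11 = 22
4–7–1–3: 5+4+11 = 20
The minimum is 20 s via 4–7–1–3.

20 s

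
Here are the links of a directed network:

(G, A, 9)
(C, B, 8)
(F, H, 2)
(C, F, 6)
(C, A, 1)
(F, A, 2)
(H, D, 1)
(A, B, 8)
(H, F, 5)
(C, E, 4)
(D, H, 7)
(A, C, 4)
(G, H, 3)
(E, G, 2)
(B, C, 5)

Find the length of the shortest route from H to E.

Candidate routes:
H → F → A → B → C → E: 5+2+8+5+4 = 24
H → F → A → C → E: 5+2+4+4 = 15
Cheapest is H → F → A → C → E at 15.

15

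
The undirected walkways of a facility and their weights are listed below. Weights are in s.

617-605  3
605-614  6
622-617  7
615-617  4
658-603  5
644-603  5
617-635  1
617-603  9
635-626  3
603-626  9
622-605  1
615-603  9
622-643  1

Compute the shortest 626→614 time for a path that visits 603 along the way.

Shortest 626→603: 626–603 = 9
Shortest 603→614: 603–617–605–614 = 18
Total via 603: 9 + 18 = 27 s.

27 s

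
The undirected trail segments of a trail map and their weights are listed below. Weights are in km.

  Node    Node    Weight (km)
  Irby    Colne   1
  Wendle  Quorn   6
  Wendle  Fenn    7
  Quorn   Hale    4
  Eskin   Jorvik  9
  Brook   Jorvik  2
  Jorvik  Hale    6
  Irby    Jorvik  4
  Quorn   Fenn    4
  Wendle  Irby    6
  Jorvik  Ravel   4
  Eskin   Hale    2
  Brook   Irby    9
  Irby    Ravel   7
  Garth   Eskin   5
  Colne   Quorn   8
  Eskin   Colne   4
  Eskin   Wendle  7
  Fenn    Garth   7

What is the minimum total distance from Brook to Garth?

Enumerating some paths:
Brook - Jorvik - Hale - Eskin - Garth: 2+6+2+5 = 15
Brook - Jorvik - Irby - Colne - Eskin - Garth: 2+4+1+4+5 = 16
The minimum is 15 km via Brook - Jorvik - Hale - Eskin - Garth.

15 km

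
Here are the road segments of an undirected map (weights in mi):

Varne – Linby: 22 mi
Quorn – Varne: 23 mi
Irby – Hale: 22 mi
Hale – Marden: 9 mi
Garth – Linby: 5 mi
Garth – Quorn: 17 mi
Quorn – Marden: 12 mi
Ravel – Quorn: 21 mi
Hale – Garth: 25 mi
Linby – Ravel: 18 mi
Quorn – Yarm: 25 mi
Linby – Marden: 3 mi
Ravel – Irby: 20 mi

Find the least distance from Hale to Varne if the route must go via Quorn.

44 mi

Shortest Hale→Quorn: Hale–Marden–Quorn = 21
Best Quorn to Varne: Quorn–Varne costing 23
Total via Quorn: 21 + 23 = 44 mi.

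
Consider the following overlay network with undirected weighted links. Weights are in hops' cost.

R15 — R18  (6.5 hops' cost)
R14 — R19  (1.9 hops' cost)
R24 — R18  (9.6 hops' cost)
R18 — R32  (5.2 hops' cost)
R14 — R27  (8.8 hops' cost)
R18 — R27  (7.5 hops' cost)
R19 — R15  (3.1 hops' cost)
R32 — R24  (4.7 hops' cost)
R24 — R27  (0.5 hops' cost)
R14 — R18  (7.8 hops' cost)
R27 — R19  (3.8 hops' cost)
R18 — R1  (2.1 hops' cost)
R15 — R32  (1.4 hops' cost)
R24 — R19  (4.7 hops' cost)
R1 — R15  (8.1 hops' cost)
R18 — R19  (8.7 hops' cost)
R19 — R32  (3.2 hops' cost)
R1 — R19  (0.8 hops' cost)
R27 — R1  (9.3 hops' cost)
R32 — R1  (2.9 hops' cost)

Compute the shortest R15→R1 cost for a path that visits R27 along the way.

Shortest R15→R27: R15–R32–R24–R27 = 6.6
Shortest R27→R1: R27–R19–R1 = 4.6
Total via R27: 6.6 + 4.6 = 11.2 hops' cost.

11.2 hops' cost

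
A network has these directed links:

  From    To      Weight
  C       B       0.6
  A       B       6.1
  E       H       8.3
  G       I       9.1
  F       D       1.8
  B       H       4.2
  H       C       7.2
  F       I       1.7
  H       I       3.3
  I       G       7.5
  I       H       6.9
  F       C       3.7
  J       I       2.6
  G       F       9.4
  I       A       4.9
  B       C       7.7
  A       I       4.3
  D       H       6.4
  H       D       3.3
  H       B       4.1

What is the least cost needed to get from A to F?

21.2

Shortest distances from A:
A: 0
I: 4.3  (via A)
B: 6.1  (via A)
H: 10.3  (via B)
G: 11.8  (via I)
D: 13.6  (via H)
C: 13.8  (via B)
F: 21.2  (via G)
Shortest route: A–I–G–F = 21.2.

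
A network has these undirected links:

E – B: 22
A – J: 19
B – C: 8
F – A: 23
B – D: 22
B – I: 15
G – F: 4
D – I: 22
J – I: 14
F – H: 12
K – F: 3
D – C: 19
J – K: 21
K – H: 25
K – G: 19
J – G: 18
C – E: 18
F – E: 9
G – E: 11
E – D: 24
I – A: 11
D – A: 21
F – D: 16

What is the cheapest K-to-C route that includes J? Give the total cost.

58

Best K to J: K → J costing 21
Shortest J→C: J → I → B → C = 37
Total via J: 21 + 37 = 58.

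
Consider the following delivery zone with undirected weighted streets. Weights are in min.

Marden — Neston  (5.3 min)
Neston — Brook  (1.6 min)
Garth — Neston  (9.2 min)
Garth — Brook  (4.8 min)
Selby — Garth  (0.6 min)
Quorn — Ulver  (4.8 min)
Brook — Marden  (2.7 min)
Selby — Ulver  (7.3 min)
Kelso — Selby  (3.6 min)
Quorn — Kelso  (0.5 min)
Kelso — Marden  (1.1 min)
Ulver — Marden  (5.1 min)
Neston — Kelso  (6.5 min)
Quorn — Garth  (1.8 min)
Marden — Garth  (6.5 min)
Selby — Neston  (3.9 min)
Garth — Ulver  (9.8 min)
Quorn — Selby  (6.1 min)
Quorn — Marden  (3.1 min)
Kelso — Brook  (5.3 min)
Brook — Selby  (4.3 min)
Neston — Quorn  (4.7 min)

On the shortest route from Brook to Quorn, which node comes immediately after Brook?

Enumerating some paths:
Brook → Marden → Kelso → Quorn: 2.7+1.1+0.5 = 4.3
Brook → Marden → Quorn: 2.7+3.1 = 5.8
Cheapest is Brook → Marden → Kelso → Quorn at 4.3 min.
So from Brook the first move is to Marden.

Marden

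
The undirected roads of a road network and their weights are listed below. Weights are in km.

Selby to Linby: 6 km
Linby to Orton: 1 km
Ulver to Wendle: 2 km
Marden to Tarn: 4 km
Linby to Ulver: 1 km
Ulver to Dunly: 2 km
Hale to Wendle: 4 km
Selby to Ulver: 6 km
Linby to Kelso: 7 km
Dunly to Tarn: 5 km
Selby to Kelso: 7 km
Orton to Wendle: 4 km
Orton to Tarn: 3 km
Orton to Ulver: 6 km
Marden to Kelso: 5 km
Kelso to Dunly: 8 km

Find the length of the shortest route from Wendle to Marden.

Shortest distances from Wendle:
Wendle: 0
Ulver: 2  (via Wendle)
Linby: 3  (via Ulver)
Dunly: 4  (via Ulver)
Hale: 4  (via Wendle)
Orton: 4  (via Wendle)
Tarn: 7  (via Orton)
Selby: 8  (via Ulver)
Kelso: 10  (via Linby)
Marden: 11  (via Tarn)
Shortest route: Wendle → Orton → Tarn → Marden = 11 km.

11 km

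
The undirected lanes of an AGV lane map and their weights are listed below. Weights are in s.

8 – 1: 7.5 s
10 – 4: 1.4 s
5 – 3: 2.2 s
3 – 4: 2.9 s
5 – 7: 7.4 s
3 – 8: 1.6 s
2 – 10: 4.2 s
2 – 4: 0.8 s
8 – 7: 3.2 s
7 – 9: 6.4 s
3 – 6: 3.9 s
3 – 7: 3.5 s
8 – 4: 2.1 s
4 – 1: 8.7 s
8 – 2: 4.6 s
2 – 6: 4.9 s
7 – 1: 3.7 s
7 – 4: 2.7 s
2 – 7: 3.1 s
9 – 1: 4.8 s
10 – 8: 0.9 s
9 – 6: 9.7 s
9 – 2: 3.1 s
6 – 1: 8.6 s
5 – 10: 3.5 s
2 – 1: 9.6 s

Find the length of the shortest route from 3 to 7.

Settle nodes by increasing distance from 3:
3: 0
8: 1.6  (via 3)
5: 2.2  (via 3)
10: 2.5  (via 8)
4: 2.9  (via 3)
7: 3.5  (via 3)
Shortest route: 3 → 7 = 3.5 s.

3.5 s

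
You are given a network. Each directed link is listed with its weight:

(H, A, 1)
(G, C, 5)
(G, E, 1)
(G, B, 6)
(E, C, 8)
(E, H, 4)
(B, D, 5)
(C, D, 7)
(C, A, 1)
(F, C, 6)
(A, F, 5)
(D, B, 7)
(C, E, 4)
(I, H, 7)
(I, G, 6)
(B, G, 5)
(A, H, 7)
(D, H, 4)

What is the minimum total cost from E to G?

Settle nodes by increasing distance from E:
E: 0
H: 4  (via E)
A: 5  (via H)
C: 8  (via E)
F: 10  (via A)
D: 15  (via C)
B: 22  (via D)
G: 27  (via B)
Shortest route: E → C → D → B → G = 27.

27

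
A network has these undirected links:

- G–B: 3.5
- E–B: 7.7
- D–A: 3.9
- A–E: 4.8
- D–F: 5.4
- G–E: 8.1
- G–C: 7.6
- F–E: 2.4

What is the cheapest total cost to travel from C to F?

Compare a few routes:
C - G - E - F: 7.6+8.1+2.4 = 18.1
C - G - E - A - D - F: 7.6+8.1+4.8+3.9+5.4 = 29.8
C - G - B - E - F: 7.6+3.5+7.7+2.4 = 21.2
The minimum is 18.1 via C - G - E - F.

18.1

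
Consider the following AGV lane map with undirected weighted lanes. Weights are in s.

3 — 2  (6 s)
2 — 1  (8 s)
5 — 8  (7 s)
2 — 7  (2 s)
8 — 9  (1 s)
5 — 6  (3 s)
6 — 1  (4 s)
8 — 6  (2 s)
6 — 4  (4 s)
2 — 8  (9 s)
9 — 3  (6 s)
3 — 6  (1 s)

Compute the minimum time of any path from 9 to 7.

12 s

Compare a few routes:
9 - 8 - 6 - 1 - 2 - 7: 1+2+4+8+2 = 17
9 - 3 - 2 - 7: 6+6+2 = 14
9 - 3 - 6 - 8 - 2 - 7: 6+1+2+9+2 = 20
9 - 8 - 2 - 7: 1+9+2 = 12
Cheapest is 9 - 8 - 2 - 7 at 12 s.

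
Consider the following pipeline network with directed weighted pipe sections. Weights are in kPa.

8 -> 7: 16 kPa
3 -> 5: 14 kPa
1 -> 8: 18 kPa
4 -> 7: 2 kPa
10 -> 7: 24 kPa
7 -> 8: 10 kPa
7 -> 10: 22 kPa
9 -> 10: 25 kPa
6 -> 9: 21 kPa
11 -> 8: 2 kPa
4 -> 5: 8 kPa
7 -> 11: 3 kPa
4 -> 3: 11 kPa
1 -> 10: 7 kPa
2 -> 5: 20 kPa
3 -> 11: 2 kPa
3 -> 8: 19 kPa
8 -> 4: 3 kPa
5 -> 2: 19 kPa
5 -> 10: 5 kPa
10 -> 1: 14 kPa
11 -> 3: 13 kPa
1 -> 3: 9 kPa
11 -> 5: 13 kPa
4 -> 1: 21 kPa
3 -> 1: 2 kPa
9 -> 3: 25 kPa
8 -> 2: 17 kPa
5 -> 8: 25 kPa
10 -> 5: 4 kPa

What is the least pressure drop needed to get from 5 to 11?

30 kPa

Running Dijkstra from 5:
5: 0
10: 5  (via 5)
1: 19  (via 10)
2: 19  (via 5)
8: 25  (via 5)
3: 28  (via 1)
4: 28  (via 8)
7: 29  (via 10)
11: 30  (via 3)
Shortest route: 5–10–1–3–11 = 30 kPa.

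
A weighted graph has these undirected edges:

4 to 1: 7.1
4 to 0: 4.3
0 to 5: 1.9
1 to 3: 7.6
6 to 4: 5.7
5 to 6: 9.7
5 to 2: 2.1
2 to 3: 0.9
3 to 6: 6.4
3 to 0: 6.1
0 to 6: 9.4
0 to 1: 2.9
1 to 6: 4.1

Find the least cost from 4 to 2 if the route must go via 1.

Best 4 to 1: 4 → 1 costing 7.1
Shortest 1→2: 1 → 0 → 5 → 2 = 6.9
Total via 1: 7.1 + 6.9 = 14.

14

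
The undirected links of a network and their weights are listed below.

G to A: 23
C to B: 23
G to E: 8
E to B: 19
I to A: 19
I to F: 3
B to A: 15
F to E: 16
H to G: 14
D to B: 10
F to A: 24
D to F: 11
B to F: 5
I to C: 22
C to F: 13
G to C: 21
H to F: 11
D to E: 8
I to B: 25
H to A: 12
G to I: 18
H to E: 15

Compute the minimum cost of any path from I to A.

19

Running Dijkstra from I:
I: 0
F: 3  (via I)
B: 8  (via F)
D: 14  (via F)
H: 14  (via F)
C: 16  (via F)
G: 18  (via I)
A: 19  (via I)
Shortest route: I → A = 19.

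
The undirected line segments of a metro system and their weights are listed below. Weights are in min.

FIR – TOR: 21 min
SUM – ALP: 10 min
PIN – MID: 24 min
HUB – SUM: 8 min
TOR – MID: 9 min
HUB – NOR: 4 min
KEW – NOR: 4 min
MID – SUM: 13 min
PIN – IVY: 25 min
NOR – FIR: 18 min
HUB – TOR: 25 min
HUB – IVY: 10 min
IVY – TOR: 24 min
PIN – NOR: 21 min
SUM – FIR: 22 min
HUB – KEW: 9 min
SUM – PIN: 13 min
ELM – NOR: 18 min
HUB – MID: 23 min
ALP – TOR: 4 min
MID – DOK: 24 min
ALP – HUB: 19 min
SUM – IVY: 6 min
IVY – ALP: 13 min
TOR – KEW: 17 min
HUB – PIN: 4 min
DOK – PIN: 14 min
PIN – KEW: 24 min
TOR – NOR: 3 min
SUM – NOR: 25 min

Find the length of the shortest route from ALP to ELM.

25 min

Running Dijkstra from ALP:
ALP: 0
TOR: 4  (via ALP)
NOR: 7  (via TOR)
SUM: 10  (via ALP)
KEW: 11  (via NOR)
HUB: 11  (via NOR)
IVY: 13  (via ALP)
MID: 13  (via TOR)
PIN: 15  (via HUB)
ELM: 25  (via NOR)
Shortest route: ALP–TOR–NOR–ELM = 25 min.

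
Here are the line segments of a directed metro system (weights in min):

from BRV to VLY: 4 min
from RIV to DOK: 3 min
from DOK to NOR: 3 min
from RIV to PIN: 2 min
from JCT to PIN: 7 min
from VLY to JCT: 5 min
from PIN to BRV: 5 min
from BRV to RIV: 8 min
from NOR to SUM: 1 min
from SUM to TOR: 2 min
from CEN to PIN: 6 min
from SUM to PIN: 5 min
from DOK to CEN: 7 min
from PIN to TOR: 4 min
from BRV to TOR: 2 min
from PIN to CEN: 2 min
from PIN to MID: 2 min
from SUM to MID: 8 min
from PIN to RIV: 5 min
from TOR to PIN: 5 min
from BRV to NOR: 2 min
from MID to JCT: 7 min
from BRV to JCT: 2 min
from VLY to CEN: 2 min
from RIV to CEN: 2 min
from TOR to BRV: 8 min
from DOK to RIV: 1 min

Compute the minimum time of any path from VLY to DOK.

16 min

Candidate routes:
VLY → CEN → PIN → RIV → DOK: 2+6+5+3 = 16
VLY → JCT → PIN → RIV → DOK: 5+7+5+3 = 20
The minimum is 16 min via VLY → CEN → PIN → RIV → DOK.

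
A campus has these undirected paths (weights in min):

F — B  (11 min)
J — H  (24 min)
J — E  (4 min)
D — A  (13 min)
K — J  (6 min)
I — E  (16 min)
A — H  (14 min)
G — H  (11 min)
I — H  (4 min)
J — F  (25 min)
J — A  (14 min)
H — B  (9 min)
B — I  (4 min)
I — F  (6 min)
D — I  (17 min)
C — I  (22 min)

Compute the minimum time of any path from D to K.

33 min

Running Dijkstra from D:
D: 0
A: 13  (via D)
I: 17  (via D)
B: 21  (via I)
H: 21  (via I)
F: 23  (via I)
J: 27  (via A)
E: 31  (via J)
G: 32  (via H)
K: 33  (via J)
Shortest route: D–A–J–K = 33 min.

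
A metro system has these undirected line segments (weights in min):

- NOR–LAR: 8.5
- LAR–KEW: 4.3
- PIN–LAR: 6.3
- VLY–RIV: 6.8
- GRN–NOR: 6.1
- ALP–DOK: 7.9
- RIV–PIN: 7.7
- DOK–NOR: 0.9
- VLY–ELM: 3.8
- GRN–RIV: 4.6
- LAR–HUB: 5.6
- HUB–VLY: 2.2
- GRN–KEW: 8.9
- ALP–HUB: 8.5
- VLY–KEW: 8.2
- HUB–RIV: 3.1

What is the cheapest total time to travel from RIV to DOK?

11.6 min

Shortest distances from RIV:
RIV: 0
HUB: 3.1  (via RIV)
GRN: 4.6  (via RIV)
VLY: 5.3  (via HUB)
PIN: 7.7  (via RIV)
LAR: 8.7  (via HUB)
ELM: 9.1  (via VLY)
NOR: 10.7  (via GRN)
DOK: 11.6  (via NOR)
Shortest route: RIV → GRN → NOR → DOK = 11.6 min.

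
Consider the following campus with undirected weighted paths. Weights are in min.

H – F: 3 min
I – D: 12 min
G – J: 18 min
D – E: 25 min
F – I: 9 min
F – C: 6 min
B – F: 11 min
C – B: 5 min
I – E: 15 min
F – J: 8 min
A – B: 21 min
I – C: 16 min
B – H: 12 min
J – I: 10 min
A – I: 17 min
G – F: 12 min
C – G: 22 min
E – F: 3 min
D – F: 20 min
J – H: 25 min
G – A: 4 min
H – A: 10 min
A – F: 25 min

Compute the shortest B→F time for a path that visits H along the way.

Best B to H: B–H costing 12
Best H to F: H–F costing 3
Total via H: 12 + 3 = 15 min.

15 min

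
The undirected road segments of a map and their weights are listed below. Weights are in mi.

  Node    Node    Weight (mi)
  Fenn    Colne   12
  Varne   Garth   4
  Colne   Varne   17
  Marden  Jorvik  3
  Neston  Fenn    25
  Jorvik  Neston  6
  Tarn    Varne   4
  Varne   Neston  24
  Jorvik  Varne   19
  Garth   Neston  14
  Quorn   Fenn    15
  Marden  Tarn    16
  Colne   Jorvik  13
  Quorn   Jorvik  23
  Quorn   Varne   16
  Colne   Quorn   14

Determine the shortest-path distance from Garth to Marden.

Settle nodes by increasing distance from Garth:
Garth: 0
Varne: 4  (via Garth)
Tarn: 8  (via Varne)
Neston: 14  (via Garth)
Quorn: 20  (via Varne)
Jorvik: 20  (via Neston)
Colne: 21  (via Varne)
Marden: 23  (via Jorvik)
Shortest route: Garth–Neston–Jorvik–Marden = 23 mi.

23 mi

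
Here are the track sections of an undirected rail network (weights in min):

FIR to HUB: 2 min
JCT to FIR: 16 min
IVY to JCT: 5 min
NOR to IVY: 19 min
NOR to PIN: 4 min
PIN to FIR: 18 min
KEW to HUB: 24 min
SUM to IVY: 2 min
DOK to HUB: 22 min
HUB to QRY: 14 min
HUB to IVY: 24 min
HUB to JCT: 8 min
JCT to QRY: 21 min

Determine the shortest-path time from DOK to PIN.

Shortest distances from DOK:
DOK: 0
HUB: 22  (via DOK)
FIR: 24  (via HUB)
JCT: 30  (via HUB)
IVY: 35  (via JCT)
QRY: 36  (via HUB)
SUM: 37  (via IVY)
PIN: 42  (via FIR)
Shortest route: DOK → HUB → FIR → PIN = 42 min.

42 min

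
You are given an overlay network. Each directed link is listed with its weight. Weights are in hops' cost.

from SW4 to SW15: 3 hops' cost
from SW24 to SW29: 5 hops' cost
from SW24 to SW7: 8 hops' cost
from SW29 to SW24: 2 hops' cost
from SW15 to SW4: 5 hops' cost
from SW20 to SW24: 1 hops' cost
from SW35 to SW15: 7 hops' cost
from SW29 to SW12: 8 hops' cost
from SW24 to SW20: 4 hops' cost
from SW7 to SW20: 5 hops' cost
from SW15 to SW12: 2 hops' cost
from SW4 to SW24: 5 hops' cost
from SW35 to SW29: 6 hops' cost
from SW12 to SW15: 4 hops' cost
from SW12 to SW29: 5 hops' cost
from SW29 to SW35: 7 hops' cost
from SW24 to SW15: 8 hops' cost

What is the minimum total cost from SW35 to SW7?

16 hops' cost

Shortest distances from SW35:
SW35: 0
SW29: 6  (via SW35)
SW15: 7  (via SW35)
SW24: 8  (via SW29)
SW12: 9  (via SW15)
SW4: 12  (via SW15)
SW20: 12  (via SW24)
SW7: 16  (via SW24)
Shortest route: SW35–SW29–SW24–SW7 = 16 hops' cost.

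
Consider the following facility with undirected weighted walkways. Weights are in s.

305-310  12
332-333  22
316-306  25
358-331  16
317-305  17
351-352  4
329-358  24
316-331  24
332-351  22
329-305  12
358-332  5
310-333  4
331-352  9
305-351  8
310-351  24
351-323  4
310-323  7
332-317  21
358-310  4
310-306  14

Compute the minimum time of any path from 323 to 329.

24 s

Enumerating some paths:
323 - 310 - 358 - 329: 7+4+24 = 35
323 - 310 - 351 - 305 - 329: 7+24+8+12 = 51
323 - 310 - 305 - 329: 7+12+12 = 31
323 - 351 - 305 - 329: 4+8+12 = 24
The minimum is 24 s via 323 - 351 - 305 - 329.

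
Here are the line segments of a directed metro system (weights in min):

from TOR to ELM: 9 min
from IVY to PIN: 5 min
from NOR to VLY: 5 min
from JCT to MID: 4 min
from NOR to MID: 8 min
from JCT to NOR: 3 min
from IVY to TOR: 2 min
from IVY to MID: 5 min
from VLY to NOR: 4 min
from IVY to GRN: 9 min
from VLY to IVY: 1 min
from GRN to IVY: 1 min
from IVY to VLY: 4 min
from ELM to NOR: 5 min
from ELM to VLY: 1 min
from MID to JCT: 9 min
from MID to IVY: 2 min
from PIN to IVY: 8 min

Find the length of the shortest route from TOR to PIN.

Candidate routes:
TOR → ELM → VLY → IVY → PIN: 9+1+1+5 = 16
TOR → ELM → NOR → VLY → IVY → PIN: 9+5+5+1+5 = 25
The minimum is 16 min via TOR → ELM → VLY → IVY → PIN.

16 min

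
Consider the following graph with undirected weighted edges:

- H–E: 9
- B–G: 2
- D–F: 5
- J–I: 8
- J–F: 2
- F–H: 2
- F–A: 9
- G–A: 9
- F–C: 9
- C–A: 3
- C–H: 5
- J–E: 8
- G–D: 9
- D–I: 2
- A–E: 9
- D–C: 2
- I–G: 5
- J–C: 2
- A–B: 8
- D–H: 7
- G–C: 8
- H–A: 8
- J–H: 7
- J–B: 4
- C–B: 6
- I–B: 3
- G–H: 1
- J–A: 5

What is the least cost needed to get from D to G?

Running Dijkstra from D:
D: 0
C: 2  (via D)
I: 2  (via D)
J: 4  (via C)
A: 5  (via C)
B: 5  (via I)
F: 5  (via D)
G: 7  (via I)
Shortest route: D–I–G = 7.

7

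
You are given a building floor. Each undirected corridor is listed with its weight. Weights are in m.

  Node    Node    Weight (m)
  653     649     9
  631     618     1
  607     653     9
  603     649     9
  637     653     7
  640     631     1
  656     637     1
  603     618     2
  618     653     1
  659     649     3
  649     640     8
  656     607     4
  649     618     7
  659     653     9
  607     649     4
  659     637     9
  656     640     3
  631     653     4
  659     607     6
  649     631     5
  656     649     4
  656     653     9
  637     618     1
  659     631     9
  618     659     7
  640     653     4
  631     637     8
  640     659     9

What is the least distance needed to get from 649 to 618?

Settle nodes by increasing distance from 649:
649: 0
659: 3  (via 649)
607: 4  (via 649)
656: 4  (via 649)
637: 5  (via 656)
631: 5  (via 649)
618: 6  (via 637)
Shortest route: 649 → 656 → 637 → 618 = 6 m.

6 m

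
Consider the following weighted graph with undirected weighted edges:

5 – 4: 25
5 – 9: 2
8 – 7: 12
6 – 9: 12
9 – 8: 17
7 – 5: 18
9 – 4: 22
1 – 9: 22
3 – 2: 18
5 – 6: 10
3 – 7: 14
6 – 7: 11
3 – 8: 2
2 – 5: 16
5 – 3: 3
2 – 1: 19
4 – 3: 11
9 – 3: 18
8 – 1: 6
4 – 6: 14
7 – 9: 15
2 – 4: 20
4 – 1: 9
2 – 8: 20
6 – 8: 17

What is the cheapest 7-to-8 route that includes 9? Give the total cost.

Best 7 to 9: 7–9 costing 15
Best 9 to 8: 9–5–3–8 costing 7
Total via 9: 15 + 7 = 22.

22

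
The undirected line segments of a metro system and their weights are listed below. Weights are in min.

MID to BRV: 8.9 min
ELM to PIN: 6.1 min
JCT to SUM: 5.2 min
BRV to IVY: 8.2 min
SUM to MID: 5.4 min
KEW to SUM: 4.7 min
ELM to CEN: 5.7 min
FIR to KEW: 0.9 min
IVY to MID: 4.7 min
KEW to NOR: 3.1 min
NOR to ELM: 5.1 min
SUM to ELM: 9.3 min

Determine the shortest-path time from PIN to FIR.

Candidate routes:
PIN → ELM → SUM → KEW → FIR: 6.1+9.3+4.7+0.9 = 21
PIN → ELM → NOR → KEW → FIR: 6.1+5.1+3.1+0.9 = 15.2
Cheapest is PIN → ELM → NOR → KEW → FIR at 15.2 min.

15.2 min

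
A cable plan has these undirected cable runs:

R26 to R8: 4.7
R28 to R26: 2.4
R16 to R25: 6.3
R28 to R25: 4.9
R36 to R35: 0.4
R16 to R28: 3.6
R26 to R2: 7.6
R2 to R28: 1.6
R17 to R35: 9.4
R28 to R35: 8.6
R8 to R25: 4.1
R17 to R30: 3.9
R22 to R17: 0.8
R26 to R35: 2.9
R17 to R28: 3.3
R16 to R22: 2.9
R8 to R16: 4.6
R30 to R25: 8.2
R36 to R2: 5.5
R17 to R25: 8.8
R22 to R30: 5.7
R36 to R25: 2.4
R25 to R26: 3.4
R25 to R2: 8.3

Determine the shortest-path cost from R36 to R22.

Compare a few routes:
R36 → R35 → R17 → R22: 0.4+9.4+0.8 = 10.6
R36 → R35 → R26 → R28 → R17 → R22: 0.4+2.9+2.4+3.3+0.8 = 9.8
The minimum is 9.8 via R36 → R35 → R26 → R28 → R17 → R22.

9.8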